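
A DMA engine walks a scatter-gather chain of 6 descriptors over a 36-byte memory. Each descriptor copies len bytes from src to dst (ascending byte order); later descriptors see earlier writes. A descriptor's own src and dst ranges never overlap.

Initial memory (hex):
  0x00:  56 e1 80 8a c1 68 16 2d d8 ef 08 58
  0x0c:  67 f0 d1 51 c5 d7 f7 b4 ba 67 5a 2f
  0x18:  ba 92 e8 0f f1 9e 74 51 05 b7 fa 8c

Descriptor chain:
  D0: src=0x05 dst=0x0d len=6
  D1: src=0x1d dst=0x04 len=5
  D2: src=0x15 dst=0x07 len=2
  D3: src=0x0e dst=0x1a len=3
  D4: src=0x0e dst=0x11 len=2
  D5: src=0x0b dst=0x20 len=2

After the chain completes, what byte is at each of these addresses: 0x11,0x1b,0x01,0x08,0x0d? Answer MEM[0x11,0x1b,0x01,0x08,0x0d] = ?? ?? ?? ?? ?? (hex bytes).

D0: mem[0x0d..0x12] <- [68 16 2d d8 ef 08]
D1: mem[0x04..0x08] <- [9e 74 51 05 b7]
D2: mem[0x07..0x08] <- [67 5a]
D3: mem[0x1a..0x1c] <- [16 2d d8]
D4: mem[0x11..0x12] <- [16 2d]
D5: mem[0x20..0x21] <- [58 67]
query mem[0x11]=0x16, mem[0x1b]=0x2d, mem[0x01]=0xe1, mem[0x08]=0x5a, mem[0x0d]=0x68

MEM[0x11,0x1b,0x01,0x08,0x0d] = 16 2d e1 5a 68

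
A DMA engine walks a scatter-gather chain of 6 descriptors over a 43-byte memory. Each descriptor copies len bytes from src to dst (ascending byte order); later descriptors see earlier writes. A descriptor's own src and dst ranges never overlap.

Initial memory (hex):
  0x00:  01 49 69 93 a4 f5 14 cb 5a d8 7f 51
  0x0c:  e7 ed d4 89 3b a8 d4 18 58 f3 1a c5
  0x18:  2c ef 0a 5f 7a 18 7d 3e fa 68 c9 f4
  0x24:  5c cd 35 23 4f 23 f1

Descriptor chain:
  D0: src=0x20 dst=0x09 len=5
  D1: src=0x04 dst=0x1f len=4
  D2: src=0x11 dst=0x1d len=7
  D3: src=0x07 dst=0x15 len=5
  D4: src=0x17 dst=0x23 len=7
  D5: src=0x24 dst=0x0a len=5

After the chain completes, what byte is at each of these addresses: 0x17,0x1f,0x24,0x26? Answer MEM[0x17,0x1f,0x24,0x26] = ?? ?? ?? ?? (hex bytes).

[0] 0x20->0x09 len=5 : fa 68 c9 f4 5c
[1] 0x04->0x1f len=4 : a4 f5 14 cb
[2] 0x11->0x1d len=7 : a8 d4 18 58 f3 1a c5
[3] 0x07->0x15 len=5 : cb 5a fa 68 c9
[4] 0x17->0x23 len=7 : fa 68 c9 0a 5f 7a a8
[5] 0x24->0x0a len=5 : 68 c9 0a 5f 7a
query mem[0x17]=0xfa, mem[0x1f]=0x18, mem[0x24]=0x68, mem[0x26]=0x0a

MEM[0x17,0x1f,0x24,0x26] = fa 18 68 0a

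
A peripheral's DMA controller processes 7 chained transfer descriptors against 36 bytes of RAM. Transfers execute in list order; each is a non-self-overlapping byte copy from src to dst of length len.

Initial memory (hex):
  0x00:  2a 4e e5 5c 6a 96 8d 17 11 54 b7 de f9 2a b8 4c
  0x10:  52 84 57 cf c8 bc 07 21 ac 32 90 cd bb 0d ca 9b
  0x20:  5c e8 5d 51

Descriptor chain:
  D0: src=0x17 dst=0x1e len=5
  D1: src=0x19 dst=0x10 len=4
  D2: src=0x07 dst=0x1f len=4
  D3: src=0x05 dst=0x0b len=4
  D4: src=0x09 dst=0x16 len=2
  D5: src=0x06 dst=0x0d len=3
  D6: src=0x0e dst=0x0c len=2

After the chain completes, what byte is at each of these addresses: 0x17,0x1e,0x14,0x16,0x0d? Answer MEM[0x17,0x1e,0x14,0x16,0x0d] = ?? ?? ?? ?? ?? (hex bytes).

D0: mem[0x1e..0x22] <- [21 ac 32 90 cd]
D1: mem[0x10..0x13] <- [32 90 cd bb]
D2: mem[0x1f..0x22] <- [17 11 54 b7]
D3: mem[0x0b..0x0e] <- [96 8d 17 11]
D4: mem[0x16..0x17] <- [54 b7]
D5: mem[0x0d..0x0f] <- [8d 17 11]
D6: mem[0x0c..0x0d] <- [17 11]
query mem[0x17]=0xb7, mem[0x1e]=0x21, mem[0x14]=0xc8, mem[0x16]=0x54, mem[0x0d]=0x11

MEM[0x17,0x1e,0x14,0x16,0x0d] = b7 21 c8 54 11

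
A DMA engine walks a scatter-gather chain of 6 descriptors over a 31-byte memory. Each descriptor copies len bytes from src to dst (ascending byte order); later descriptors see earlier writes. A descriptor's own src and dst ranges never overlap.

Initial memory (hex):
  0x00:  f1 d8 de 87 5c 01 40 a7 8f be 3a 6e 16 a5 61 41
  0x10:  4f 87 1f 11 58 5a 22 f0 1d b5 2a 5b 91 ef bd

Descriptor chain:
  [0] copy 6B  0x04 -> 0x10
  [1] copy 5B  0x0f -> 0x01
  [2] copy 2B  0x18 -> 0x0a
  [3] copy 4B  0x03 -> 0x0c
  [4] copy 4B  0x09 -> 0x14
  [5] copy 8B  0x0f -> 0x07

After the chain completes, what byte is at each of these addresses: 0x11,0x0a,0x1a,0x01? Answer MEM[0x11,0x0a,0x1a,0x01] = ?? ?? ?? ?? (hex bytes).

MEM[0x11,0x0a,0x1a,0x01] = 01 40 2a 41

[0] 0x04->0x10 len=6 : 5c 01 40 a7 8f be
[1] 0x0f->0x01 len=5 : 41 5c 01 40 a7
[2] 0x18->0x0a len=2 : 1d b5
[3] 0x03->0x0c len=4 : 01 40 a7 40
[4] 0x09->0x14 len=4 : be 1d b5 01
[5] 0x0f->0x07 len=8 : 40 5c 01 40 a7 be 1d b5
query mem[0x11]=0x01, mem[0x0a]=0x40, mem[0x1a]=0x2a, mem[0x01]=0x41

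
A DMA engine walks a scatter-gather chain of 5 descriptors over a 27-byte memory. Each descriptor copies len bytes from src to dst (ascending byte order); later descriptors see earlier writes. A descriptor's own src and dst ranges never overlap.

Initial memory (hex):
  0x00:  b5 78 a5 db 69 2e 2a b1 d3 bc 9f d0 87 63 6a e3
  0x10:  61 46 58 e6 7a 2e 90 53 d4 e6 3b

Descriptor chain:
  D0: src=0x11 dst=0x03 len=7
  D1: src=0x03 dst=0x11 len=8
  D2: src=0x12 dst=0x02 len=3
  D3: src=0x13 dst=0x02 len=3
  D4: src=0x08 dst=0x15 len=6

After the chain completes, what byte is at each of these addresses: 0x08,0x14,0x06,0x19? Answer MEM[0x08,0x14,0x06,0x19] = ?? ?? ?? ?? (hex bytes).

MEM[0x08,0x14,0x06,0x19] = 90 7a 7a 87

D0: mem[0x03..0x09] <- [46 58 e6 7a 2e 90 53]
D1: mem[0x11..0x18] <- [46 58 e6 7a 2e 90 53 9f]
D2: mem[0x02..0x04] <- [58 e6 7a]
D3: mem[0x02..0x04] <- [e6 7a 2e]
D4: mem[0x15..0x1a] <- [90 53 9f d0 87 63]
query mem[0x08]=0x90, mem[0x14]=0x7a, mem[0x06]=0x7a, mem[0x19]=0x87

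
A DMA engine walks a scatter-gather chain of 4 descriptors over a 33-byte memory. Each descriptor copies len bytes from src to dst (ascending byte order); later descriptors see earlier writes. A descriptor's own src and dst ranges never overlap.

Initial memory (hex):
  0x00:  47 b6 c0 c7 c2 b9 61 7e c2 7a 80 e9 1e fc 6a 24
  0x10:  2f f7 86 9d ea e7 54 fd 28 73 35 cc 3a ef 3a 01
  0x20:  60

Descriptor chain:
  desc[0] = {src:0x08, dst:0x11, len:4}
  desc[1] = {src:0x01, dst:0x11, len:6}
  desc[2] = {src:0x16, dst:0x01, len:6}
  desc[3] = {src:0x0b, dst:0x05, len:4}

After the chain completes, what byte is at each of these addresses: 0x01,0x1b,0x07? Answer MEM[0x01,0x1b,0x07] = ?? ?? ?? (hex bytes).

MEM[0x01,0x1b,0x07] = 61 cc fc

#0 dst[0x11+4] := {0xc2,0x7a,0x80,0xe9}
#1 dst[0x11+6] := {0xb6,0xc0,0xc7,0xc2,0xb9,0x61}
#2 dst[0x01+6] := {0x61,0xfd,0x28,0x73,0x35,0xcc}
#3 dst[0x05+4] := {0xe9,0x1e,0xfc,0x6a}
query mem[0x01]=0x61, mem[0x1b]=0xcc, mem[0x07]=0xfc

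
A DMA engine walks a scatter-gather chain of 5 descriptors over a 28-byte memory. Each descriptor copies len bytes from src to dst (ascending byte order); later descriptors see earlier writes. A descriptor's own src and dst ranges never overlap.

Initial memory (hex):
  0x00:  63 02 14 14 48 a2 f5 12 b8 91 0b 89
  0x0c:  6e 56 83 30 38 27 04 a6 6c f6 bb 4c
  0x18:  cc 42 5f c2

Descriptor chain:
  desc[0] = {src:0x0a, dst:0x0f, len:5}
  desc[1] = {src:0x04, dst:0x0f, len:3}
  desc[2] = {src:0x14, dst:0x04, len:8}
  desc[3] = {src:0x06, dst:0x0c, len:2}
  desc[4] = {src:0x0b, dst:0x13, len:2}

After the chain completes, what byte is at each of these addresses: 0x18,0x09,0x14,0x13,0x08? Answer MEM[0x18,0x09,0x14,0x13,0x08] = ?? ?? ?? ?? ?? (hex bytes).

MEM[0x18,0x09,0x14,0x13,0x08] = cc 42 bb c2 cc

#0 dst[0x0f+5] := {0x0b,0x89,0x6e,0x56,0x83}
#1 dst[0x0f+3] := {0x48,0xa2,0xf5}
#2 dst[0x04+8] := {0x6c,0xf6,0xbb,0x4c,0xcc,0x42,0x5f,0xc2}
#3 dst[0x0c+2] := {0xbb,0x4c}
#4 dst[0x13+2] := {0xc2,0xbb}
query mem[0x18]=0xcc, mem[0x09]=0x42, mem[0x14]=0xbb, mem[0x13]=0xc2, mem[0x08]=0xcc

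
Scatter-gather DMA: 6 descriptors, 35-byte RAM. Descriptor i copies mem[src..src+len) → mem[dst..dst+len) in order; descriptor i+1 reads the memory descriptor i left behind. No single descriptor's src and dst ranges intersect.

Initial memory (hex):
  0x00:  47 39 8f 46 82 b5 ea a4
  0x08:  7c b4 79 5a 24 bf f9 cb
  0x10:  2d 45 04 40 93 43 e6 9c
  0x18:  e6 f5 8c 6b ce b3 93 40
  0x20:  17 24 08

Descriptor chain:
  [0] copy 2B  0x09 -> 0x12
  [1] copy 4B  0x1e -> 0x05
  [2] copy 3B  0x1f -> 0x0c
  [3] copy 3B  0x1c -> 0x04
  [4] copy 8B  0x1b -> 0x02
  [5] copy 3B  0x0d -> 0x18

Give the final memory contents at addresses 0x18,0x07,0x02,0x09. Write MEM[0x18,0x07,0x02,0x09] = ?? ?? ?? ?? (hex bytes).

[0] 0x09->0x12 len=2 : b4 79
[1] 0x1e->0x05 len=4 : 93 40 17 24
[2] 0x1f->0x0c len=3 : 40 17 24
[3] 0x1c->0x04 len=3 : ce b3 93
[4] 0x1b->0x02 len=8 : 6b ce b3 93 40 17 24 08
[5] 0x0d->0x18 len=3 : 17 24 cb
query mem[0x18]=0x17, mem[0x07]=0x17, mem[0x02]=0x6b, mem[0x09]=0x08

MEM[0x18,0x07,0x02,0x09] = 17 17 6b 08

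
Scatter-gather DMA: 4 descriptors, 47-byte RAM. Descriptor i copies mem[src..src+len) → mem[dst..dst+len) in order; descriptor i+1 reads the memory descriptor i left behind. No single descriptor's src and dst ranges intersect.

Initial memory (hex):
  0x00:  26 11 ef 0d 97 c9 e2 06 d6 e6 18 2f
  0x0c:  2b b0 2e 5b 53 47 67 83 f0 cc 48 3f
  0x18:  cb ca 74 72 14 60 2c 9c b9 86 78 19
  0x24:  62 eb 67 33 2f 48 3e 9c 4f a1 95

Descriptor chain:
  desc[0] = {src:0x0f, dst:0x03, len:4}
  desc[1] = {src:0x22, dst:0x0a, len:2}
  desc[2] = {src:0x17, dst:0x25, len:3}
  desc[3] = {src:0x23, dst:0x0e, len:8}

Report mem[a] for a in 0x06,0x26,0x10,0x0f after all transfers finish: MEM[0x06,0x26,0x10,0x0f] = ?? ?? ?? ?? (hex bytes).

MEM[0x06,0x26,0x10,0x0f] = 67 cb 3f 62

#0 dst[0x03+4] := {0x5b,0x53,0x47,0x67}
#1 dst[0x0a+2] := {0x78,0x19}
#2 dst[0x25+3] := {0x3f,0xcb,0xca}
#3 dst[0x0e+8] := {0x19,0x62,0x3f,0xcb,0xca,0x2f,0x48,0x3e}
query mem[0x06]=0x67, mem[0x26]=0xcb, mem[0x10]=0x3f, mem[0x0f]=0x62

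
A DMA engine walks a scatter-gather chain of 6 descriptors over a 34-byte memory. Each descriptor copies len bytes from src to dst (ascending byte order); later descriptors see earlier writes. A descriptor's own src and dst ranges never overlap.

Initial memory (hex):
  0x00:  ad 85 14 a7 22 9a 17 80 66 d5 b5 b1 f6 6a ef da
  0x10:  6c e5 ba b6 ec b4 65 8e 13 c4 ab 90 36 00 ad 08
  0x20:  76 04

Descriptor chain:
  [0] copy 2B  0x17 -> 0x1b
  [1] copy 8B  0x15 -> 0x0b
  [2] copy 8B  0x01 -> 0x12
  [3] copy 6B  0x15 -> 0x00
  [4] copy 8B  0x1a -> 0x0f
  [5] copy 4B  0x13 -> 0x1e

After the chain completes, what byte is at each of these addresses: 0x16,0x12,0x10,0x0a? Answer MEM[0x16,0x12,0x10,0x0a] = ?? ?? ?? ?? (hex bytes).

MEM[0x16,0x12,0x10,0x0a] = 04 00 8e b5

D0: mem[0x1b..0x1c] <- [8e 13]
D1: mem[0x0b..0x12] <- [b4 65 8e 13 c4 ab 8e 13]
D2: mem[0x12..0x19] <- [85 14 a7 22 9a 17 80 66]
D3: mem[0x00..0x05] <- [22 9a 17 80 66 ab]
D4: mem[0x0f..0x16] <- [ab 8e 13 00 ad 08 76 04]
D5: mem[0x1e..0x21] <- [ad 08 76 04]
query mem[0x16]=0x04, mem[0x12]=0x00, mem[0x10]=0x8e, mem[0x0a]=0xb5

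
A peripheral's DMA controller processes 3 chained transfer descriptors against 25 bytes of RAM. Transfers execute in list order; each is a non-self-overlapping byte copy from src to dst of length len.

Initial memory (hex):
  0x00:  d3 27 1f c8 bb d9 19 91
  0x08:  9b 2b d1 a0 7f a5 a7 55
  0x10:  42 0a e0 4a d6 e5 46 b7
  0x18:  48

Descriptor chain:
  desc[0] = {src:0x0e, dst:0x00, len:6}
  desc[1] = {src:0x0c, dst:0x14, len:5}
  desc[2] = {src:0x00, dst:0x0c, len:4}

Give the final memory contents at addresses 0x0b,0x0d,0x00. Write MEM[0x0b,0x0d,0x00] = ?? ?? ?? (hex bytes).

MEM[0x0b,0x0d,0x00] = a0 55 a7

  after D0: wrote 6B at 0x00 = a755420ae04a
  after D1: wrote 5B at 0x14 = 7fa5a75542
  after D2: wrote 4B at 0x0c = a755420a
query mem[0x0b]=0xa0, mem[0x0d]=0x55, mem[0x00]=0xa7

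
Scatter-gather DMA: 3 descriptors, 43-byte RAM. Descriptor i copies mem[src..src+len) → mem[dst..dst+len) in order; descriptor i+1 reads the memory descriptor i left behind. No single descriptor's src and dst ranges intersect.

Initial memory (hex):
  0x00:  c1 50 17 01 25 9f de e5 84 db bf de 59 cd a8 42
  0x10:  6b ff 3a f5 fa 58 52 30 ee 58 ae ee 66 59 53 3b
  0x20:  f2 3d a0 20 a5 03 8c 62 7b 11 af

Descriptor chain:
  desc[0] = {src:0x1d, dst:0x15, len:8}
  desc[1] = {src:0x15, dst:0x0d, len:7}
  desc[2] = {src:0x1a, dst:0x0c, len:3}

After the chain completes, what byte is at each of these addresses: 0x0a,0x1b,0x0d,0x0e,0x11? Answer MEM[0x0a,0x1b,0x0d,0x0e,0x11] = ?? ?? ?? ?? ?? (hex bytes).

MEM[0x0a,0x1b,0x0d,0x0e,0x11] = bf 20 20 a5 3d

D0: mem[0x15..0x1c] <- [59 53 3b f2 3d a0 20 a5]
D1: mem[0x0d..0x13] <- [59 53 3b f2 3d a0 20]
D2: mem[0x0c..0x0e] <- [a0 20 a5]
query mem[0x0a]=0xbf, mem[0x1b]=0x20, mem[0x0d]=0x20, mem[0x0e]=0xa5, mem[0x11]=0x3d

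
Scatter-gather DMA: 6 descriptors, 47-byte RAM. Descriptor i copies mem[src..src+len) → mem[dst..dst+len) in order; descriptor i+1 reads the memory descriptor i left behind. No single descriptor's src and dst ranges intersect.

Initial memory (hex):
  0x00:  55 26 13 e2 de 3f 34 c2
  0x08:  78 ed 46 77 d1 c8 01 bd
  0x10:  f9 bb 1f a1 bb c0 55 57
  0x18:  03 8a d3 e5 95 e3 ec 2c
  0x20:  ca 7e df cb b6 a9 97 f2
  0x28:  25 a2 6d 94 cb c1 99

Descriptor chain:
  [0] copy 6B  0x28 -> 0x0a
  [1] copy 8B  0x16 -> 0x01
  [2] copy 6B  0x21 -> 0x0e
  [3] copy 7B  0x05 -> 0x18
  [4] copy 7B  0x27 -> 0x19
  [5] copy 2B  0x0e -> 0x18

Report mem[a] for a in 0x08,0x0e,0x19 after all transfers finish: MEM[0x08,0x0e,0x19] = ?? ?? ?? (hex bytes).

MEM[0x08,0x0e,0x19] = e3 7e df

D0: mem[0x0a..0x0f] <- [25 a2 6d 94 cb c1]
D1: mem[0x01..0x08] <- [55 57 03 8a d3 e5 95 e3]
D2: mem[0x0e..0x13] <- [7e df cb b6 a9 97]
D3: mem[0x18..0x1e] <- [d3 e5 95 e3 ed 25 a2]
D4: mem[0x19..0x1f] <- [f2 25 a2 6d 94 cb c1]
D5: mem[0x18..0x19] <- [7e df]
query mem[0x08]=0xe3, mem[0x0e]=0x7e, mem[0x19]=0xdf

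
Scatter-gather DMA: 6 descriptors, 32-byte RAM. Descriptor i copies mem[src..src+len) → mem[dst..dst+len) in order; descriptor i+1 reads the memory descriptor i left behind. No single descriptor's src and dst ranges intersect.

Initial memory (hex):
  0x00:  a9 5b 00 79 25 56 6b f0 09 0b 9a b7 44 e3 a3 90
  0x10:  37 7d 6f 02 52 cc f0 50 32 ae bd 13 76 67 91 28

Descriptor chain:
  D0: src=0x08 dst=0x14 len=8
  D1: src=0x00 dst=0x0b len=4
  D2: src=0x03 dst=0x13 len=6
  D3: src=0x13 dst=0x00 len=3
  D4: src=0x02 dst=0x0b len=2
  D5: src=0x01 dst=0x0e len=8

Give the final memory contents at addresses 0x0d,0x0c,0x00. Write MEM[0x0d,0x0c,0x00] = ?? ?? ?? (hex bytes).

MEM[0x0d,0x0c,0x00] = 00 79 79

[0] 0x08->0x14 len=8 : 09 0b 9a b7 44 e3 a3 90
[1] 0x00->0x0b len=4 : a9 5b 00 79
[2] 0x03->0x13 len=6 : 79 25 56 6b f0 09
[3] 0x13->0x00 len=3 : 79 25 56
[4] 0x02->0x0b len=2 : 56 79
[5] 0x01->0x0e len=8 : 25 56 79 25 56 6b f0 09
query mem[0x0d]=0x00, mem[0x0c]=0x79, mem[0x00]=0x79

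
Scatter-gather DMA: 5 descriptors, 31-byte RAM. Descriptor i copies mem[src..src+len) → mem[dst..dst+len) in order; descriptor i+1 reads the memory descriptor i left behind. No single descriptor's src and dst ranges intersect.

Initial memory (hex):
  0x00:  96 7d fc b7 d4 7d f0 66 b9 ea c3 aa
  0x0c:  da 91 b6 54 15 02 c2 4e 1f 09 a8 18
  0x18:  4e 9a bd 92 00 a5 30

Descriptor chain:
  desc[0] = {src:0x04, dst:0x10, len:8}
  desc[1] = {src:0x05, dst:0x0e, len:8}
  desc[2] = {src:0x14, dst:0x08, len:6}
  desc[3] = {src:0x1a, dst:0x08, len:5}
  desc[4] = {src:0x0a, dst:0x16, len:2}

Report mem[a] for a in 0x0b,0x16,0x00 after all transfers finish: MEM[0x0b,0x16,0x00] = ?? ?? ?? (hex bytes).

MEM[0x0b,0x16,0x00] = a5 00 96

[0] 0x04->0x10 len=8 : d4 7d f0 66 b9 ea c3 aa
[1] 0x05->0x0e len=8 : 7d f0 66 b9 ea c3 aa da
[2] 0x14->0x08 len=6 : aa da c3 aa 4e 9a
[3] 0x1a->0x08 len=5 : bd 92 00 a5 30
[4] 0x0a->0x16 len=2 : 00 a5
query mem[0x0b]=0xa5, mem[0x16]=0x00, mem[0x00]=0x96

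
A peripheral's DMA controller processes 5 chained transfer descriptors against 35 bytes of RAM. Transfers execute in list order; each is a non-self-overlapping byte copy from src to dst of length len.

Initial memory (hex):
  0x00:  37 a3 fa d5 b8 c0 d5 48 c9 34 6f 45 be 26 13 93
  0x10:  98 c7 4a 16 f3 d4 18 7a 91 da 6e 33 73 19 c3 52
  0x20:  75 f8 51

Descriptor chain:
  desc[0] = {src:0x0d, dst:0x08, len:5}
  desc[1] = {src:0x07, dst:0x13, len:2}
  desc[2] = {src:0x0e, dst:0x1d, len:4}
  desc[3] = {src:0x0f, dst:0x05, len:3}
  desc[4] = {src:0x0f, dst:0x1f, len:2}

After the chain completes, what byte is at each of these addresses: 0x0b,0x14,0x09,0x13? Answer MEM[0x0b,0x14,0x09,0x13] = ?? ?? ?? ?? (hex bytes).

  after D0: wrote 5B at 0x08 = 26139398c7
  after D1: wrote 2B at 0x13 = 4826
  after D2: wrote 4B at 0x1d = 139398c7
  after D3: wrote 3B at 0x05 = 9398c7
  after D4: wrote 2B at 0x1f = 9398
query mem[0x0b]=0x98, mem[0x14]=0x26, mem[0x09]=0x13, mem[0x13]=0x48

MEM[0x0b,0x14,0x09,0x13] = 98 26 13 48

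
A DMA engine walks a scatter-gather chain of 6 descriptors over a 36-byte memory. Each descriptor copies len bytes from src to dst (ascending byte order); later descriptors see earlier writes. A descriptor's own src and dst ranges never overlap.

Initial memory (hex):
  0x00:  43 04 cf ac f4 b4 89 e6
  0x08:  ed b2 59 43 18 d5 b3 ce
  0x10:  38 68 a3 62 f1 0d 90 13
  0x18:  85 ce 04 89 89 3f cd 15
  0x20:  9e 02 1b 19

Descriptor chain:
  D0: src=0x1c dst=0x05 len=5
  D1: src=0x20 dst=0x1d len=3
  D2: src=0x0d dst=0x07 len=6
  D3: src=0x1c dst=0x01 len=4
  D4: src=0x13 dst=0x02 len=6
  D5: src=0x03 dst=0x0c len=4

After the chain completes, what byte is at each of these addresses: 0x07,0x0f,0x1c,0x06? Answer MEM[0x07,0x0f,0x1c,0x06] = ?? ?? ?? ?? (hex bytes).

  after D0: wrote 5B at 0x05 = 893fcd159e
  after D1: wrote 3B at 0x1d = 9e021b
  after D2: wrote 6B at 0x07 = d5b3ce3868a3
  after D3: wrote 4B at 0x01 = 899e021b
  after D4: wrote 6B at 0x02 = 62f10d901385
  after D5: wrote 4B at 0x0c = f10d9013
query mem[0x07]=0x85, mem[0x0f]=0x13, mem[0x1c]=0x89, mem[0x06]=0x13

MEM[0x07,0x0f,0x1c,0x06] = 85 13 89 13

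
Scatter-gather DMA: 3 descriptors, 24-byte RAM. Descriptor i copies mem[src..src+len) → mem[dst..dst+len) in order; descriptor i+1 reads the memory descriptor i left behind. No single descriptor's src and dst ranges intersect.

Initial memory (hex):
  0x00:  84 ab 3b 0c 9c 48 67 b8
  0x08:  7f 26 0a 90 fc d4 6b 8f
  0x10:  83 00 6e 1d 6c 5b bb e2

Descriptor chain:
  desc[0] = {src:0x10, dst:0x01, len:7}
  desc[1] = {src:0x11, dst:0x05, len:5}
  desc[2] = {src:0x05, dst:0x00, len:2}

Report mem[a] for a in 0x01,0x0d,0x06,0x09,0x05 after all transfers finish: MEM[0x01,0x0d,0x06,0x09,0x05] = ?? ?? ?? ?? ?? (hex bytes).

#0 dst[0x01+7] := {0x83,0x00,0x6e,0x1d,0x6c,0x5b,0xbb}
#1 dst[0x05+5] := {0x00,0x6e,0x1d,0x6c,0x5b}
#2 dst[0x00+2] := {0x00,0x6e}
query mem[0x01]=0x6e, mem[0x0d]=0xd4, mem[0x06]=0x6e, mem[0x09]=0x5b, mem[0x05]=0x00

MEM[0x01,0x0d,0x06,0x09,0x05] = 6e d4 6e 5b 00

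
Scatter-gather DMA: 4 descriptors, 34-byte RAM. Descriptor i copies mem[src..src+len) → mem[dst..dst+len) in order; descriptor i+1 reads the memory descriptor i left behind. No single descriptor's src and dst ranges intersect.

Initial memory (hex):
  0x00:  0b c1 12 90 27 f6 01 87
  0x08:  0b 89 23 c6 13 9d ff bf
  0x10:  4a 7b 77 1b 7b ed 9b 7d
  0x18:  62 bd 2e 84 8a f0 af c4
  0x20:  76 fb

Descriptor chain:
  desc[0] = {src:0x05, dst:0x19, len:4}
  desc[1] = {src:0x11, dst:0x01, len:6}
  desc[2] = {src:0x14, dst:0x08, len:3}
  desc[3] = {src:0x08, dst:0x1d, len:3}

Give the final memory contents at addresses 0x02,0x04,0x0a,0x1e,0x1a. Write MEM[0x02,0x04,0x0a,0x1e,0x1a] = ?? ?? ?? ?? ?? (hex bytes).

[0] 0x05->0x19 len=4 : f6 01 87 0b
[1] 0x11->0x01 len=6 : 7b 77 1b 7b ed 9b
[2] 0x14->0x08 len=3 : 7b ed 9b
[3] 0x08->0x1d len=3 : 7b ed 9b
query mem[0x02]=0x77, mem[0x04]=0x7b, mem[0x0a]=0x9b, mem[0x1e]=0xed, mem[0x1a]=0x01

MEM[0x02,0x04,0x0a,0x1e,0x1a] = 77 7b 9b ed 01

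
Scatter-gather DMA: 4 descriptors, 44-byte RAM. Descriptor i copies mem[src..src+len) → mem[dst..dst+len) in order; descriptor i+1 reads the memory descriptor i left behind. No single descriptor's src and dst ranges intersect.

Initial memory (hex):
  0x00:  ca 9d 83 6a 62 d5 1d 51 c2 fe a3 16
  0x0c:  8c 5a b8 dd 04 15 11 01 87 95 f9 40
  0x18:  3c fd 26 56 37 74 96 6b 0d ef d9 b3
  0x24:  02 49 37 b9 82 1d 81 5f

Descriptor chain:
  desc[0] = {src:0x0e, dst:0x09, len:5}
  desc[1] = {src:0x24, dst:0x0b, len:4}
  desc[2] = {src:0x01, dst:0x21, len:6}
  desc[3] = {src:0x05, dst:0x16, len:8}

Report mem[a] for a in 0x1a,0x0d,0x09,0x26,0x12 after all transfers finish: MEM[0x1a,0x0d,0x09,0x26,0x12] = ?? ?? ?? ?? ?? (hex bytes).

MEM[0x1a,0x0d,0x09,0x26,0x12] = b8 37 b8 1d 11

[0] 0x0e->0x09 len=5 : b8 dd 04 15 11
[1] 0x24->0x0b len=4 : 02 49 37 b9
[2] 0x01->0x21 len=6 : 9d 83 6a 62 d5 1d
[3] 0x05->0x16 len=8 : d5 1d 51 c2 b8 dd 02 49
query mem[0x1a]=0xb8, mem[0x0d]=0x37, mem[0x09]=0xb8, mem[0x26]=0x1d, mem[0x12]=0x11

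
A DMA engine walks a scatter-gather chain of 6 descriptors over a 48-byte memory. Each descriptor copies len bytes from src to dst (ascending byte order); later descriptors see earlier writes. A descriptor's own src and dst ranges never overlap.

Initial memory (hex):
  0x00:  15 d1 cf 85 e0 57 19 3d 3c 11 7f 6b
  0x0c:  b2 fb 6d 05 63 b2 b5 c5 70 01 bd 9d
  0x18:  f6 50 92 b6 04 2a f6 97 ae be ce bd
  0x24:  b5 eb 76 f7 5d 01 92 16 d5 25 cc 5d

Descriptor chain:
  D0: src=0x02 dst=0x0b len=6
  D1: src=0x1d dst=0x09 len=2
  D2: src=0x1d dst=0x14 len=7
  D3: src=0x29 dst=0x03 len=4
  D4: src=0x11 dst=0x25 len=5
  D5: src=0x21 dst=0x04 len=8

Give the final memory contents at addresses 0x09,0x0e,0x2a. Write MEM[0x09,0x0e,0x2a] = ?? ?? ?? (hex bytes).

MEM[0x09,0x0e,0x2a] = b5 57 92

#0 dst[0x0b+6] := {0xcf,0x85,0xe0,0x57,0x19,0x3d}
#1 dst[0x09+2] := {0x2a,0xf6}
#2 dst[0x14+7] := {0x2a,0xf6,0x97,0xae,0xbe,0xce,0xbd}
#3 dst[0x03+4] := {0x01,0x92,0x16,0xd5}
#4 dst[0x25+5] := {0xb2,0xb5,0xc5,0x2a,0xf6}
#5 dst[0x04+8] := {0xbe,0xce,0xbd,0xb5,0xb2,0xb5,0xc5,0x2a}
query mem[0x09]=0xb5, mem[0x0e]=0x57, mem[0x2a]=0x92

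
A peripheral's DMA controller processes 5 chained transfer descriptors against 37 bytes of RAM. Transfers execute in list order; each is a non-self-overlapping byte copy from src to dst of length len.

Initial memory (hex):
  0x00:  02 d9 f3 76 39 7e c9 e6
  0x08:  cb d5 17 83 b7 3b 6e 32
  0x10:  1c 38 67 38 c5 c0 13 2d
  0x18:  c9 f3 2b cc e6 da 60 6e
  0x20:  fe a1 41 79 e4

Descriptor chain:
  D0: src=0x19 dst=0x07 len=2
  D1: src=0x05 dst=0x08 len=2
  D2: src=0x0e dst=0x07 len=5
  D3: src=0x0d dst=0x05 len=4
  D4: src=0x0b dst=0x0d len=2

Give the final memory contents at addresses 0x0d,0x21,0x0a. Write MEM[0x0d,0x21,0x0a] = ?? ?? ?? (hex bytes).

MEM[0x0d,0x21,0x0a] = 67 a1 38

D0: mem[0x07..0x08] <- [f3 2b]
D1: mem[0x08..0x09] <- [7e c9]
D2: mem[0x07..0x0b] <- [6e 32 1c 38 67]
D3: mem[0x05..0x08] <- [3b 6e 32 1c]
D4: mem[0x0d..0x0e] <- [67 b7]
query mem[0x0d]=0x67, mem[0x21]=0xa1, mem[0x0a]=0x38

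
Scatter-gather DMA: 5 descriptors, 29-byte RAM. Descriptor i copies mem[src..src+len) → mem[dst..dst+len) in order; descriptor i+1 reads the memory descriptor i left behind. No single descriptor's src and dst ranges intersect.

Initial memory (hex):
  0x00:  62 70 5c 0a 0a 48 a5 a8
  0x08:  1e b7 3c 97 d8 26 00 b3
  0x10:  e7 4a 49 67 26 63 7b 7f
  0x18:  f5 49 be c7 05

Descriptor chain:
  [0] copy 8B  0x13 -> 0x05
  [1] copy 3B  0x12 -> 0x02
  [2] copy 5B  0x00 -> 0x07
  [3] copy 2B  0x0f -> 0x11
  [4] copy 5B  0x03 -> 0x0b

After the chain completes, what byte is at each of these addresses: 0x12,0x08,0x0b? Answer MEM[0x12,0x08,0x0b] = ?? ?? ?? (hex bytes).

MEM[0x12,0x08,0x0b] = e7 70 67

  after D0: wrote 8B at 0x05 = 6726637b7ff549be
  after D1: wrote 3B at 0x02 = 496726
  after D2: wrote 5B at 0x07 = 6270496726
  after D3: wrote 2B at 0x11 = b3e7
  after D4: wrote 5B at 0x0b = 6726672662
query mem[0x12]=0xe7, mem[0x08]=0x70, mem[0x0b]=0x67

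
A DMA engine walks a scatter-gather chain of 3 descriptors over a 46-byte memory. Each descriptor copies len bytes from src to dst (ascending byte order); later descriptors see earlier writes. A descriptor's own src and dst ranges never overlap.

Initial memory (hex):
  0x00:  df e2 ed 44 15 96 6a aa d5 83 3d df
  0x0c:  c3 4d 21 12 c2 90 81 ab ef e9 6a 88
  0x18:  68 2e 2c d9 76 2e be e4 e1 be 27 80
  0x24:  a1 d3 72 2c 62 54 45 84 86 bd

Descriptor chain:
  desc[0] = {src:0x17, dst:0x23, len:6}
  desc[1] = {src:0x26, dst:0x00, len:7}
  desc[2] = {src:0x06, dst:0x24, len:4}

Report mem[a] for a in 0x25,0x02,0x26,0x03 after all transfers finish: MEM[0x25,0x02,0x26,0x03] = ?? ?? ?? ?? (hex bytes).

MEM[0x25,0x02,0x26,0x03] = aa 76 d5 54

  after D0: wrote 6B at 0x23 = 88682e2cd976
  after D1: wrote 7B at 0x00 = 2cd97654458486
  after D2: wrote 4B at 0x24 = 86aad583
query mem[0x25]=0xaa, mem[0x02]=0x76, mem[0x26]=0xd5, mem[0x03]=0x54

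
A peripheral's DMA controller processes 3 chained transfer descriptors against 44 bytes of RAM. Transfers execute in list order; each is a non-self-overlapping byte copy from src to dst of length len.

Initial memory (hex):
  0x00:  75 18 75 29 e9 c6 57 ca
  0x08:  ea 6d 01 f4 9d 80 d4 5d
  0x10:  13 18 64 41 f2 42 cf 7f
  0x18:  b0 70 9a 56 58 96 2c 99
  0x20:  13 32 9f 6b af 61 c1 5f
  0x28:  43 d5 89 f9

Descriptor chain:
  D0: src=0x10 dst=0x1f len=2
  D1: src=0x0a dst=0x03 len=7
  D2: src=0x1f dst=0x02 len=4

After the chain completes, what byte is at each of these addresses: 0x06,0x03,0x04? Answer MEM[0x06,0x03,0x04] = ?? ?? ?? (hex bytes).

#0 dst[0x1f+2] := {0x13,0x18}
#1 dst[0x03+7] := {0x01,0xf4,0x9d,0x80,0xd4,0x5d,0x13}
#2 dst[0x02+4] := {0x13,0x18,0x32,0x9f}
query mem[0x06]=0x80, mem[0x03]=0x18, mem[0x04]=0x32

MEM[0x06,0x03,0x04] = 80 18 32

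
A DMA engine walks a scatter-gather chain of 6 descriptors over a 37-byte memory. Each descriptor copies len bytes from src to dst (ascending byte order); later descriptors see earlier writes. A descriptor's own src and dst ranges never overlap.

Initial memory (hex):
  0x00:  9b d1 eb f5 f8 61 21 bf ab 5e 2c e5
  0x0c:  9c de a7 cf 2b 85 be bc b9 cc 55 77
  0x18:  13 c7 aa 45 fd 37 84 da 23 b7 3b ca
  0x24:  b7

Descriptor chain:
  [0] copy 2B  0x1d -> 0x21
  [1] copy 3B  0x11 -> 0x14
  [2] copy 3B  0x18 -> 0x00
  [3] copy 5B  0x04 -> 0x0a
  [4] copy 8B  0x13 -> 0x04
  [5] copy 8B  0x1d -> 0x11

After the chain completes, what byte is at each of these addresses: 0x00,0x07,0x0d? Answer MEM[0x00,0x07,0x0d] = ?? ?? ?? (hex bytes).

[0] 0x1d->0x21 len=2 : 37 84
[1] 0x11->0x14 len=3 : 85 be bc
[2] 0x18->0x00 len=3 : 13 c7 aa
[3] 0x04->0x0a len=5 : f8 61 21 bf ab
[4] 0x13->0x04 len=8 : bc 85 be bc 77 13 c7 aa
[5] 0x1d->0x11 len=8 : 37 84 da 23 37 84 ca b7
query mem[0x00]=0x13, mem[0x07]=0xbc, mem[0x0d]=0xbf

MEM[0x00,0x07,0x0d] = 13 bc bf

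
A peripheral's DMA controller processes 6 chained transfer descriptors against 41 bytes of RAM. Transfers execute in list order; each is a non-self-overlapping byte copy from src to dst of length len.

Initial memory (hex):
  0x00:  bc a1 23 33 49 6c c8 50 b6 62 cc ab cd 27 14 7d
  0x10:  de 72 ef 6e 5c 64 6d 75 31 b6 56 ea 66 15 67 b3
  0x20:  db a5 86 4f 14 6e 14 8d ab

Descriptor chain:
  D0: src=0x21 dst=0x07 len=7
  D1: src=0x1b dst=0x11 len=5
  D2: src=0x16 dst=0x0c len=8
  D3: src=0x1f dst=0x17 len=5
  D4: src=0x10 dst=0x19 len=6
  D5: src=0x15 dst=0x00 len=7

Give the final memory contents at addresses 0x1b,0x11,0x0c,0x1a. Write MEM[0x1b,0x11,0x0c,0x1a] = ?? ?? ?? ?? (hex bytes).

[0] 0x21->0x07 len=7 : a5 86 4f 14 6e 14 8d
[1] 0x1b->0x11 len=5 : ea 66 15 67 b3
[2] 0x16->0x0c len=8 : 6d 75 31 b6 56 ea 66 15
[3] 0x1f->0x17 len=5 : b3 db a5 86 4f
[4] 0x10->0x19 len=6 : 56 ea 66 15 67 b3
[5] 0x15->0x00 len=7 : b3 6d b3 db 56 ea 66
query mem[0x1b]=0x66, mem[0x11]=0xea, mem[0x0c]=0x6d, mem[0x1a]=0xea

MEM[0x1b,0x11,0x0c,0x1a] = 66 ea 6d ea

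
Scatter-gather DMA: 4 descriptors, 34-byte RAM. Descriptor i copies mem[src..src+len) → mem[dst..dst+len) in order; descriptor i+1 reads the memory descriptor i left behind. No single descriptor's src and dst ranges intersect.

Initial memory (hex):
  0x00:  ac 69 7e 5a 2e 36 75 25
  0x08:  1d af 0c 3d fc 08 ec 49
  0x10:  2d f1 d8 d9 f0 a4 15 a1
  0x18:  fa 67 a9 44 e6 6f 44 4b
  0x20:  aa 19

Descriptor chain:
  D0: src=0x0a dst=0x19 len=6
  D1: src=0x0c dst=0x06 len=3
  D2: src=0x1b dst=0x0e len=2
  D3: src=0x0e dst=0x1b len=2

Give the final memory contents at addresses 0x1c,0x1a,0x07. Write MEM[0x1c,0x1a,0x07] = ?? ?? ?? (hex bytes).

#0 dst[0x19+6] := {0x0c,0x3d,0xfc,0x08,0xec,0x49}
#1 dst[0x06+3] := {0xfc,0x08,0xec}
#2 dst[0x0e+2] := {0xfc,0x08}
#3 dst[0x1b+2] := {0xfc,0x08}
query mem[0x1c]=0x08, mem[0x1a]=0x3d, mem[0x07]=0x08

MEM[0x1c,0x1a,0x07] = 08 3d 08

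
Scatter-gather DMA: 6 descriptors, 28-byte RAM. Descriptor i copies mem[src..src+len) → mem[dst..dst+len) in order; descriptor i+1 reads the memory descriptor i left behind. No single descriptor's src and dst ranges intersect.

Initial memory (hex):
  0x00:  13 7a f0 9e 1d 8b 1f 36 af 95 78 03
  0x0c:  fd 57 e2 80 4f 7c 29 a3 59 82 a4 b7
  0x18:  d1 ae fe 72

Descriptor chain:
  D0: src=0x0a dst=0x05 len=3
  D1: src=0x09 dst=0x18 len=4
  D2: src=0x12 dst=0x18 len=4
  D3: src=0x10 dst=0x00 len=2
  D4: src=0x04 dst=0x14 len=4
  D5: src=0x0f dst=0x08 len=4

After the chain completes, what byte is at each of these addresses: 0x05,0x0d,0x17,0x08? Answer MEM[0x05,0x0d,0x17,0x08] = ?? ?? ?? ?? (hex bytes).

  after D0: wrote 3B at 0x05 = 7803fd
  after D1: wrote 4B at 0x18 = 957803fd
  after D2: wrote 4B at 0x18 = 29a35982
  after D3: wrote 2B at 0x00 = 4f7c
  after D4: wrote 4B at 0x14 = 1d7803fd
  after D5: wrote 4B at 0x08 = 804f7c29
query mem[0x05]=0x78, mem[0x0d]=0x57, mem[0x17]=0xfd, mem[0x08]=0x80

MEM[0x05,0x0d,0x17,0x08] = 78 57 fd 80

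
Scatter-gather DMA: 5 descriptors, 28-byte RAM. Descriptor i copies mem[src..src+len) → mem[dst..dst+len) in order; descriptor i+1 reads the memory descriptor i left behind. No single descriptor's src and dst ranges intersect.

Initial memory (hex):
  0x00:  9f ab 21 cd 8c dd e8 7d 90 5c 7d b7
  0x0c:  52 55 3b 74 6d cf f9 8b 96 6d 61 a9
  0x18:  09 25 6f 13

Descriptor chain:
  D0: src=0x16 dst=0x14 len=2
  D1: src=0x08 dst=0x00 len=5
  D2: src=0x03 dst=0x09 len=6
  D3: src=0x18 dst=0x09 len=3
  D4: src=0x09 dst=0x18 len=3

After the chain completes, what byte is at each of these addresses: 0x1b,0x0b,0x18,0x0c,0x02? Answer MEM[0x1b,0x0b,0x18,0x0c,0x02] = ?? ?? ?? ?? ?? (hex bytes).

MEM[0x1b,0x0b,0x18,0x0c,0x02] = 13 6f 09 e8 7d

D0: mem[0x14..0x15] <- [61 a9]
D1: mem[0x00..0x04] <- [90 5c 7d b7 52]
D2: mem[0x09..0x0e] <- [b7 52 dd e8 7d 90]
D3: mem[0x09..0x0b] <- [09 25 6f]
D4: mem[0x18..0x1a] <- [09 25 6f]
query mem[0x1b]=0x13, mem[0x0b]=0x6f, mem[0x18]=0x09, mem[0x0c]=0xe8, mem[0x02]=0x7d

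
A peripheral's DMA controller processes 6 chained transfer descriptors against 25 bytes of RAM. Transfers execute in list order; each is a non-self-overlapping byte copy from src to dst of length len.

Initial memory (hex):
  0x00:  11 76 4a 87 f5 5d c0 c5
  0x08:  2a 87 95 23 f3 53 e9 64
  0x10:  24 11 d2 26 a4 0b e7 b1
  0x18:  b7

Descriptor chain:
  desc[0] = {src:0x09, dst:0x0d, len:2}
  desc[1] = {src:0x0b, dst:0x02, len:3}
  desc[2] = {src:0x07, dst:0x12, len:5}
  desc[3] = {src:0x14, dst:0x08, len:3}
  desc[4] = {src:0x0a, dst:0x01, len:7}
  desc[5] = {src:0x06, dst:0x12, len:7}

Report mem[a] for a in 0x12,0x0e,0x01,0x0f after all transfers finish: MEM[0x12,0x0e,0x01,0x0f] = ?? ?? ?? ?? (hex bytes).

MEM[0x12,0x0e,0x01,0x0f] = 64 95 23 64

D0: mem[0x0d..0x0e] <- [87 95]
D1: mem[0x02..0x04] <- [23 f3 87]
D2: mem[0x12..0x16] <- [c5 2a 87 95 23]
D3: mem[0x08..0x0a] <- [87 95 23]
D4: mem[0x01..0x07] <- [23 23 f3 87 95 64 24]
D5: mem[0x12..0x18] <- [64 24 87 95 23 23 f3]
query mem[0x12]=0x64, mem[0x0e]=0x95, mem[0x01]=0x23, mem[0x0f]=0x64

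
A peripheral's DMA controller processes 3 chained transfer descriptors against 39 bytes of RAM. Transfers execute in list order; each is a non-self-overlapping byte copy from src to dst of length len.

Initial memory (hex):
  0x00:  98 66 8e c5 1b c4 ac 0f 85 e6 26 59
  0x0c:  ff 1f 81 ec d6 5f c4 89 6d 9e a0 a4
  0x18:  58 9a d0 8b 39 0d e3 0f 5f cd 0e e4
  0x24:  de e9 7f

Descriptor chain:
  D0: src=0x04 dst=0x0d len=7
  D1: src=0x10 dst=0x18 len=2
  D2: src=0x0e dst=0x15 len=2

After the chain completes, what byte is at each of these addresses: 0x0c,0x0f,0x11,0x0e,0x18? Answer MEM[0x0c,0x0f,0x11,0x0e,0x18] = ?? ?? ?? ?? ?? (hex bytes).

#0 dst[0x0d+7] := {0x1b,0xc4,0xac,0x0f,0x85,0xe6,0x26}
#1 dst[0x18+2] := {0x0f,0x85}
#2 dst[0x15+2] := {0xc4,0xac}
query mem[0x0c]=0xff, mem[0x0f]=0xac, mem[0x11]=0x85, mem[0x0e]=0xc4, mem[0x18]=0x0f

MEM[0x0c,0x0f,0x11,0x0e,0x18] = ff ac 85 c4 0f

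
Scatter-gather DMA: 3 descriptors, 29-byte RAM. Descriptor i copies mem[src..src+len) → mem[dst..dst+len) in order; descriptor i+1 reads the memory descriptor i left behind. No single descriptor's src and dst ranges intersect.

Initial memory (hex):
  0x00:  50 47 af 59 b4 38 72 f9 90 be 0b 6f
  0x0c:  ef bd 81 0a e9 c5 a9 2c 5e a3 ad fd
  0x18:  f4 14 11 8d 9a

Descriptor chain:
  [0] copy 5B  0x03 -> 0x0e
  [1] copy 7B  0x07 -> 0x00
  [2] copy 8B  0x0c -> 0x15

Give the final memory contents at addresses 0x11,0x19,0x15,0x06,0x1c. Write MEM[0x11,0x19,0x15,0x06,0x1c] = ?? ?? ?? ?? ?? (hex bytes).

[0] 0x03->0x0e len=5 : 59 b4 38 72 f9
[1] 0x07->0x00 len=7 : f9 90 be 0b 6f ef bd
[2] 0x0c->0x15 len=8 : ef bd 59 b4 38 72 f9 2c
query mem[0x11]=0x72, mem[0x19]=0x38, mem[0x15]=0xef, mem[0x06]=0xbd, mem[0x1c]=0x2c

MEM[0x11,0x19,0x15,0x06,0x1c] = 72 38 ef bd 2c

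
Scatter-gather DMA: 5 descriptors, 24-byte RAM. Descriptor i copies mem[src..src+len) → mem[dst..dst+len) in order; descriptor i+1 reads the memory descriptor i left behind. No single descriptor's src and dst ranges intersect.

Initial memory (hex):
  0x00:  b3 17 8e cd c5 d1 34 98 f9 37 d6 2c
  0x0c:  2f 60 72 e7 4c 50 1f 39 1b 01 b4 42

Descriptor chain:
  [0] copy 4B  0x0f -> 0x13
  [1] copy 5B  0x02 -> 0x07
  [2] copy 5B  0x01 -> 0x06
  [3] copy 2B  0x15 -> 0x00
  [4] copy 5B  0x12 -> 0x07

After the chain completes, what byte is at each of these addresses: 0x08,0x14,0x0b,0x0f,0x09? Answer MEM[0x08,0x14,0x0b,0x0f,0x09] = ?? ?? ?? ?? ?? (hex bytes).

MEM[0x08,0x14,0x0b,0x0f,0x09] = e7 4c 1f e7 4c

  after D0: wrote 4B at 0x13 = e74c501f
  after D1: wrote 5B at 0x07 = 8ecdc5d134
  after D2: wrote 5B at 0x06 = 178ecdc5d1
  after D3: wrote 2B at 0x00 = 501f
  after D4: wrote 5B at 0x07 = 1fe74c501f
query mem[0x08]=0xe7, mem[0x14]=0x4c, mem[0x0b]=0x1f, mem[0x0f]=0xe7, mem[0x09]=0x4c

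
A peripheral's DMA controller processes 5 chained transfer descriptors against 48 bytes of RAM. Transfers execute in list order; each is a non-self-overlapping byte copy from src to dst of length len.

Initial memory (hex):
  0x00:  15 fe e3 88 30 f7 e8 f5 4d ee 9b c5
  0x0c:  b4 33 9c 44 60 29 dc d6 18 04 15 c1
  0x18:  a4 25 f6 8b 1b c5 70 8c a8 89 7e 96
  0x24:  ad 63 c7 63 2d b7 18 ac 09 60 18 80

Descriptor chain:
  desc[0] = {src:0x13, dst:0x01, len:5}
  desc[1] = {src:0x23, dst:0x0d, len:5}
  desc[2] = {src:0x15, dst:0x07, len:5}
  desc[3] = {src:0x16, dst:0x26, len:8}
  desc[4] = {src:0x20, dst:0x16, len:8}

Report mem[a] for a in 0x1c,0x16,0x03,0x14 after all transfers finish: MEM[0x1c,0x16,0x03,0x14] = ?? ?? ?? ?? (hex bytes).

#0 dst[0x01+5] := {0xd6,0x18,0x04,0x15,0xc1}
#1 dst[0x0d+5] := {0x96,0xad,0x63,0xc7,0x63}
#2 dst[0x07+5] := {0x04,0x15,0xc1,0xa4,0x25}
#3 dst[0x26+8] := {0x15,0xc1,0xa4,0x25,0xf6,0x8b,0x1b,0xc5}
#4 dst[0x16+8] := {0xa8,0x89,0x7e,0x96,0xad,0x63,0x15,0xc1}
query mem[0x1c]=0x15, mem[0x16]=0xa8, mem[0x03]=0x04, mem[0x14]=0x18

MEM[0x1c,0x16,0x03,0x14] = 15 a8 04 18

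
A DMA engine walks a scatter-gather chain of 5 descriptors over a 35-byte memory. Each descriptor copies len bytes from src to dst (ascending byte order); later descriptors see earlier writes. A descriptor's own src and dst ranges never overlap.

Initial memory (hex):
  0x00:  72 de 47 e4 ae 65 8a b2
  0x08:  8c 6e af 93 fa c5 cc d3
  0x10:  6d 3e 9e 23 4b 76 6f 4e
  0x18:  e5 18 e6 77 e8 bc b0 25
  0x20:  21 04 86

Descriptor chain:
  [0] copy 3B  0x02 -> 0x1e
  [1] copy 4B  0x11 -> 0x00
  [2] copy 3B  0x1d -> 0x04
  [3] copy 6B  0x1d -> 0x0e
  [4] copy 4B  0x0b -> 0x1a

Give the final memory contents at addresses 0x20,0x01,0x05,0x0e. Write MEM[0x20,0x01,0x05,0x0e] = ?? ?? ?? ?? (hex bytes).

MEM[0x20,0x01,0x05,0x0e] = ae 9e 47 bc

[0] 0x02->0x1e len=3 : 47 e4 ae
[1] 0x11->0x00 len=4 : 3e 9e 23 4b
[2] 0x1d->0x04 len=3 : bc 47 e4
[3] 0x1d->0x0e len=6 : bc 47 e4 ae 04 86
[4] 0x0b->0x1a len=4 : 93 fa c5 bc
query mem[0x20]=0xae, mem[0x01]=0x9e, mem[0x05]=0x47, mem[0x0e]=0xbc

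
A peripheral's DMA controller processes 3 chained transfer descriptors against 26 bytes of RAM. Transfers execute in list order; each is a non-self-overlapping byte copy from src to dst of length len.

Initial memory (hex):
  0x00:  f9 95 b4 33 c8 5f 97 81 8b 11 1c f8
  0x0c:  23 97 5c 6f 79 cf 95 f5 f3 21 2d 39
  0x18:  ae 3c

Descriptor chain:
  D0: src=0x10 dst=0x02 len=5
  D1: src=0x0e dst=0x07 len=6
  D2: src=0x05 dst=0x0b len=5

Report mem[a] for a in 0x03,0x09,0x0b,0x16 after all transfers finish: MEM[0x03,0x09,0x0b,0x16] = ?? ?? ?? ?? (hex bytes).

#0 dst[0x02+5] := {0x79,0xcf,0x95,0xf5,0xf3}
#1 dst[0x07+6] := {0x5c,0x6f,0x79,0xcf,0x95,0xf5}
#2 dst[0x0b+5] := {0xf5,0xf3,0x5c,0x6f,0x79}
query mem[0x03]=0xcf, mem[0x09]=0x79, mem[0x0b]=0xf5, mem[0x16]=0x2d

MEM[0x03,0x09,0x0b,0x16] = cf 79 f5 2d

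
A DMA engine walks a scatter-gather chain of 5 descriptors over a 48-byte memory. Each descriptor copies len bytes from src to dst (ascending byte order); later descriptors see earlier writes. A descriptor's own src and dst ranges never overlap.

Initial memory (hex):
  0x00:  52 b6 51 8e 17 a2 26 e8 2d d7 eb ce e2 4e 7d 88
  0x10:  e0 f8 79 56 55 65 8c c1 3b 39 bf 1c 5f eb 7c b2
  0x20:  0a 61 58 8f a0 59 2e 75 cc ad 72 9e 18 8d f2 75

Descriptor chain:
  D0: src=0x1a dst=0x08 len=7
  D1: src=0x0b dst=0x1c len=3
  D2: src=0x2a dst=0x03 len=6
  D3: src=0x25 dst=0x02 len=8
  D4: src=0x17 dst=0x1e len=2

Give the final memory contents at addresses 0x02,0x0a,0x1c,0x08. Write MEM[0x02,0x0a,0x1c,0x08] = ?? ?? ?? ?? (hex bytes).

[0] 0x1a->0x08 len=7 : bf 1c 5f eb 7c b2 0a
[1] 0x0b->0x1c len=3 : eb 7c b2
[2] 0x2a->0x03 len=6 : 72 9e 18 8d f2 75
[3] 0x25->0x02 len=8 : 59 2e 75 cc ad 72 9e 18
[4] 0x17->0x1e len=2 : c1 3b
query mem[0x02]=0x59, mem[0x0a]=0x5f, mem[0x1c]=0xeb, mem[0x08]=0x9e

MEM[0x02,0x0a,0x1c,0x08] = 59 5f eb 9e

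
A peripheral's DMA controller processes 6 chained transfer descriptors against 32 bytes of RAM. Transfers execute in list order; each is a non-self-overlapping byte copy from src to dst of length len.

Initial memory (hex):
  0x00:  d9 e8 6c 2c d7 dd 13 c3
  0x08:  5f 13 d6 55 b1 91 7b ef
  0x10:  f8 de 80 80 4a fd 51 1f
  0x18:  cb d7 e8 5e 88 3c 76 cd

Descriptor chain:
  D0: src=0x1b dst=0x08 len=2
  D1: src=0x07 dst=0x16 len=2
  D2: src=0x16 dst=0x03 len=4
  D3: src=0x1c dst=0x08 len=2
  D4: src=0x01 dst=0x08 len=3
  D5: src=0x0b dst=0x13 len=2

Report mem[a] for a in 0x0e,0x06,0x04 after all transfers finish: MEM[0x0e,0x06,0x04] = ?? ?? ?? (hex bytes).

MEM[0x0e,0x06,0x04] = 7b d7 5e

#0 dst[0x08+2] := {0x5e,0x88}
#1 dst[0x16+2] := {0xc3,0x5e}
#2 dst[0x03+4] := {0xc3,0x5e,0xcb,0xd7}
#3 dst[0x08+2] := {0x88,0x3c}
#4 dst[0x08+3] := {0xe8,0x6c,0xc3}
#5 dst[0x13+2] := {0x55,0xb1}
query mem[0x0e]=0x7b, mem[0x06]=0xd7, mem[0x04]=0x5e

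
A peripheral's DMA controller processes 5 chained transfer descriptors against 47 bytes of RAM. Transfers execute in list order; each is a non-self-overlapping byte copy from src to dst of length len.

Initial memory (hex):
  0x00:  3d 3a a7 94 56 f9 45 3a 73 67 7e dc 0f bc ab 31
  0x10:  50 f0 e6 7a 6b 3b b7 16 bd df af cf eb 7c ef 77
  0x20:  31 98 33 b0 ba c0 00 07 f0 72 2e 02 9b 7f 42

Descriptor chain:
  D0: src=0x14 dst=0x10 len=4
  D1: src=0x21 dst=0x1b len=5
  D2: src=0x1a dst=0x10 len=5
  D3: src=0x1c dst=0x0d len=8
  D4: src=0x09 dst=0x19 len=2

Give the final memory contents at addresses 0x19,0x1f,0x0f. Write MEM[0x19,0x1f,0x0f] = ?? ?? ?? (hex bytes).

MEM[0x19,0x1f,0x0f] = 67 c0 ba

D0: mem[0x10..0x13] <- [6b 3b b7 16]
D1: mem[0x1b..0x1f] <- [98 33 b0 ba c0]
D2: mem[0x10..0x14] <- [af 98 33 b0 ba]
D3: mem[0x0d..0x14] <- [33 b0 ba c0 31 98 33 b0]
D4: mem[0x19..0x1a] <- [67 7e]
query mem[0x19]=0x67, mem[0x1f]=0xc0, mem[0x0f]=0xba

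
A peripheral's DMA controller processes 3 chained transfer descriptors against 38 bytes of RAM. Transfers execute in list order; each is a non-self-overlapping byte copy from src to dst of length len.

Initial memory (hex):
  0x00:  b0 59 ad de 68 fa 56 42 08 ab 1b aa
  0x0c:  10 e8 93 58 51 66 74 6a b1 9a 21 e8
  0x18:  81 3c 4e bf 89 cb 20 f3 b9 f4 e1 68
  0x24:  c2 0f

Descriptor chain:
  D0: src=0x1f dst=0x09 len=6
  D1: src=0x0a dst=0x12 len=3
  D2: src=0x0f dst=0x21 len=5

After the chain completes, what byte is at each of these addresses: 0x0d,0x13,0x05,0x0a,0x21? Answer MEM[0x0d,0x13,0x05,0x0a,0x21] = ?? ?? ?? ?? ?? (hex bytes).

MEM[0x0d,0x13,0x05,0x0a,0x21] = 68 f4 fa b9 58

D0: mem[0x09..0x0e] <- [f3 b9 f4 e1 68 c2]
D1: mem[0x12..0x14] <- [b9 f4 e1]
D2: mem[0x21..0x25] <- [58 51 66 b9 f4]
query mem[0x0d]=0x68, mem[0x13]=0xf4, mem[0x05]=0xfa, mem[0x0a]=0xb9, mem[0x21]=0x58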